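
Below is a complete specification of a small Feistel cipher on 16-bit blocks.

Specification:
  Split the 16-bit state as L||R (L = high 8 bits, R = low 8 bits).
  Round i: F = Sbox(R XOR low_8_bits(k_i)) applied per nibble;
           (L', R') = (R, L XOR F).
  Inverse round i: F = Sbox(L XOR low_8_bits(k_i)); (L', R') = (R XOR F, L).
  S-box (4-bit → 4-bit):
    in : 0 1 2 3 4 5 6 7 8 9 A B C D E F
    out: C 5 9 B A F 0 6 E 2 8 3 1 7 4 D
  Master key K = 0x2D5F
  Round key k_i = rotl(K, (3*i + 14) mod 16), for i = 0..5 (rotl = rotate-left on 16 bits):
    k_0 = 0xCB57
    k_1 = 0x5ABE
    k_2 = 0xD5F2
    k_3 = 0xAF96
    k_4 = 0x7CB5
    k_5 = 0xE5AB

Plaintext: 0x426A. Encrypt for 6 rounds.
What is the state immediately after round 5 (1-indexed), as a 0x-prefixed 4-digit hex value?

0xB58A

s_0 = plaintext = 0x426A
s_1 = Round(s_0, k_0) = 0x6AF5
s_2 = Round(s_1, k_1) = 0xF5C9
s_3 = Round(s_2, k_2) = 0xC946
s_4 = Round(s_3, k_3) = 0x46B5
s_5 = Round(s_4, k_4) = 0xB58A
s_6 = Round(s_5, k_5) = 0x8A20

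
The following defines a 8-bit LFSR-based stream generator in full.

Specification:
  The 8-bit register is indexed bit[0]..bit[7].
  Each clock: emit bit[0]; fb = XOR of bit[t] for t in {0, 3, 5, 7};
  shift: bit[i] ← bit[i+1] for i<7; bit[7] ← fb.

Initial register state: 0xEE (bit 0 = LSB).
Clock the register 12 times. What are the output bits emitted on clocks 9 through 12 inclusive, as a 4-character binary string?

reg_0 = 0xEE
clock 1: out=0, reg = 0xF7
clock 2: out=1, reg = 0xFB
clock 3: out=1, reg = 0x7D
clock 4: out=1, reg = 0xBE
clock 5: out=0, reg = 0xDF
clock 6: out=1, reg = 0xEF
clock 7: out=1, reg = 0x77
clock 8: out=1, reg = 0x3B
clock 9: out=1, reg = 0x9D
clock 10: out=1, reg = 0xCE
clock 11: out=0, reg = 0x67
clock 12: out=1, reg = 0x33

1101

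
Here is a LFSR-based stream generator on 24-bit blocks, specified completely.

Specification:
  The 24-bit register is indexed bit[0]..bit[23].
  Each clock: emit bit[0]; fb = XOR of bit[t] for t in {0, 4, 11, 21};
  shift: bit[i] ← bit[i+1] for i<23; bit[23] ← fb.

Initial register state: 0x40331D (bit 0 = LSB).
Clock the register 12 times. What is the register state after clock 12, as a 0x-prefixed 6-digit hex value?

0x368403

reg_0 = 0x40331D
clock 1: out=1, reg = 0x20198E
clock 2: out=0, reg = 0x100CC7
clock 3: out=1, reg = 0x080663
clock 4: out=1, reg = 0x840331
clock 5: out=1, reg = 0x420198
clock 6: out=0, reg = 0xA100CC
clock 7: out=0, reg = 0xD08066
clock 8: out=0, reg = 0x684033
clock 9: out=1, reg = 0xB42019
clock 10: out=1, reg = 0xDA100C
clock 11: out=0, reg = 0x6D0806
clock 12: out=0, reg = 0x368403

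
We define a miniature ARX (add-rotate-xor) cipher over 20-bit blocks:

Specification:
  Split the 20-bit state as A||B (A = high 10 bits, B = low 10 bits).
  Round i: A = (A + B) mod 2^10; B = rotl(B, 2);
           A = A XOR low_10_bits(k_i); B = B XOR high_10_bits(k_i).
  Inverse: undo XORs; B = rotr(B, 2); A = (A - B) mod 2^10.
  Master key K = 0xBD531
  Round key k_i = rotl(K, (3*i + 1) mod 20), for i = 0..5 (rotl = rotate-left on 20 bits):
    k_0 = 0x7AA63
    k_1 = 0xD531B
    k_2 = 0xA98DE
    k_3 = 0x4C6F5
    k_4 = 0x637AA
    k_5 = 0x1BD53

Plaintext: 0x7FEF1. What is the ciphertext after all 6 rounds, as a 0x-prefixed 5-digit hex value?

0xD361D

s_0 = plaintext = 0x7FEF1
s_1 = Round(s_0, k_0) = 0xA4E2C
s_2 = Round(s_1, k_1) = 0xE93E6
s_3 = Round(s_2, k_2) = 0xD513D
s_4 = Round(s_3, k_3) = 0x991C4
s_5 = Round(s_4, k_4) = 0xE0A9C
s_6 = Round(s_5, k_5) = 0xD361D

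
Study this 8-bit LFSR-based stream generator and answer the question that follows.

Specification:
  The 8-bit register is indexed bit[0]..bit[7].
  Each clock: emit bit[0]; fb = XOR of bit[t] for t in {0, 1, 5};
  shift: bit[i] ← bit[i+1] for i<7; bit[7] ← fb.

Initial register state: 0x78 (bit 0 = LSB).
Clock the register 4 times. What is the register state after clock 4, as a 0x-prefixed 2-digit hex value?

0xF7

reg_0 = 0x78
clock 1: out=0, reg = 0xBC
clock 2: out=0, reg = 0xDE
clock 3: out=0, reg = 0xEF
clock 4: out=1, reg = 0xF7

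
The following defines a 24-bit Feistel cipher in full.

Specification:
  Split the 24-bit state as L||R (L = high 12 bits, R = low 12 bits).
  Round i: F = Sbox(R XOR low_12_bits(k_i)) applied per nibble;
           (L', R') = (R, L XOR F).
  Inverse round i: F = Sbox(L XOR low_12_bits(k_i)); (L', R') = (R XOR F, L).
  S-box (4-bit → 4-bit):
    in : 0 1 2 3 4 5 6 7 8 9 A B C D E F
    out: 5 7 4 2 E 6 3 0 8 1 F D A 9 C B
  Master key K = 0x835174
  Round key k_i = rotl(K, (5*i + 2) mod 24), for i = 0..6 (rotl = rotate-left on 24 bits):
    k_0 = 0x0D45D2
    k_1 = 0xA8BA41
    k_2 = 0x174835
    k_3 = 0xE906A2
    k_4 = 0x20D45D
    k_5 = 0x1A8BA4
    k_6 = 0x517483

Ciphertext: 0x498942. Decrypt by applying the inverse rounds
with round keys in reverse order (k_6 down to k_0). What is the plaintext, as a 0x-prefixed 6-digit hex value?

0x184D95

s_0 = ciphertext = 0x498942
s_1 = InvRound(s_0, k_6) = 0xC3F498
s_2 = InvRound(s_1, k_5) = 0x485C3F
s_3 = InvRound(s_2, k_4) = 0x9A7485
s_4 = InvRound(s_3, k_3) = 0xFD39A7
s_5 = InvRound(s_4, k_2) = 0x964FD3
s_6 = InvRound(s_5, k_1) = 0xD95964
s_7 = InvRound(s_6, k_0) = 0x184D95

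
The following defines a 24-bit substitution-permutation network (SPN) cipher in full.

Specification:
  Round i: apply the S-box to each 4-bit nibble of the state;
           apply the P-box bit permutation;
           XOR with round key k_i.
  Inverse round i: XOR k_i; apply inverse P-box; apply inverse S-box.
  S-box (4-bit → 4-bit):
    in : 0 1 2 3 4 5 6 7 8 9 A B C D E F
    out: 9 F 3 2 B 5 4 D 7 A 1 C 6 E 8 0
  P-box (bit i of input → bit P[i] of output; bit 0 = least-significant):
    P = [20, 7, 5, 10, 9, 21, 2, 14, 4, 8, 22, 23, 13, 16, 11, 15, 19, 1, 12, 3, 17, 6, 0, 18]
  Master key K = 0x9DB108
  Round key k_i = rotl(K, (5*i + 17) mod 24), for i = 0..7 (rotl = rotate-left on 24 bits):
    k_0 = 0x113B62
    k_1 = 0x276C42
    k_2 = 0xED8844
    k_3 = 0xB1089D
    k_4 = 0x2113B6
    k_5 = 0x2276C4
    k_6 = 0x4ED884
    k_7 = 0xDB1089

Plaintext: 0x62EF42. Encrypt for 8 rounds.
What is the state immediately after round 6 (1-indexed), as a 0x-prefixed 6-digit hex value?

s_0 = plaintext = 0x62EF42
s_1 = Round(s_0, k_0) = 0x29F9E1
s_2 = Round(s_1, k_1) = 0xB529A8
s_3 = Round(s_2, k_2) = 0x70BBE5
s_4 = Round(s_3, k_3) = 0x6FC0B4
s_5 = Round(s_4, k_4) = 0xB05F23
s_6 = Round(s_5, k_5) = 0x0E5C4D
s_7 = Round(s_6, k_6) = 0x28B72C
s_8 = Round(s_7, k_7) = 0x318A7B

0x0E5C4D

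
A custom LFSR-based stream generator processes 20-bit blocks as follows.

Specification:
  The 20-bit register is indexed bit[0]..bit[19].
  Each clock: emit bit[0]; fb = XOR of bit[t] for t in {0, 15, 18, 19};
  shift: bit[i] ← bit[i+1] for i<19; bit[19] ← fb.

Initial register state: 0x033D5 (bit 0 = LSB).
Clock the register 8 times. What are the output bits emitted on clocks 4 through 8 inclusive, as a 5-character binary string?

01011

reg_0 = 0x033D5
clock 1: out=1, reg = 0x819EA
clock 2: out=0, reg = 0xC0CF5
clock 3: out=1, reg = 0xE067A
clock 4: out=0, reg = 0x7033D
clock 5: out=1, reg = 0x3819E
clock 6: out=0, reg = 0x9C0CF
clock 7: out=1, reg = 0xCE067
clock 8: out=1, reg = 0x67033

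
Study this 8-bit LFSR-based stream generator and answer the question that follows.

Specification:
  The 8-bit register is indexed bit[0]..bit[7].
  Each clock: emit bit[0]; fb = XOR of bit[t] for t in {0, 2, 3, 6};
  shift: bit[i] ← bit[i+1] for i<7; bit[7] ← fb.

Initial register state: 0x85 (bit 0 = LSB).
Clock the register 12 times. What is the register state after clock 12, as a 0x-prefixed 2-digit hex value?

reg_0 = 0x85
clock 1: out=1, reg = 0x42
clock 2: out=0, reg = 0xA1
clock 3: out=1, reg = 0xD0
clock 4: out=0, reg = 0xE8
clock 5: out=0, reg = 0x74
clock 6: out=0, reg = 0x3A
clock 7: out=0, reg = 0x9D
clock 8: out=1, reg = 0xCE
clock 9: out=0, reg = 0xE7
clock 10: out=1, reg = 0xF3
clock 11: out=1, reg = 0x79
clock 12: out=1, reg = 0xBC

0xBC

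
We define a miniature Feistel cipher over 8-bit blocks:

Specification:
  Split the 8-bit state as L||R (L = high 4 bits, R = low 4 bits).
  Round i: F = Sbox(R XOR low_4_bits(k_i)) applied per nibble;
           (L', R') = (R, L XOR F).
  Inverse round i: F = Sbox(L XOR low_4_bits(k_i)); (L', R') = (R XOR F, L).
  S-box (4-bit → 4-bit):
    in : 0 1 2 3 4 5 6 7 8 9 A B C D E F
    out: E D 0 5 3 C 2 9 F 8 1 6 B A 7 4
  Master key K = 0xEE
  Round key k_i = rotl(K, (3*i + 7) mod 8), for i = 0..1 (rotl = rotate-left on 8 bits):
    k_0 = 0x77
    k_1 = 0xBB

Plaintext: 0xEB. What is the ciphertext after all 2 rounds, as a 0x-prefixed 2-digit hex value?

0x5C

s_0 = plaintext = 0xEB
s_1 = Round(s_0, k_0) = 0xB5
s_2 = Round(s_1, k_1) = 0x5C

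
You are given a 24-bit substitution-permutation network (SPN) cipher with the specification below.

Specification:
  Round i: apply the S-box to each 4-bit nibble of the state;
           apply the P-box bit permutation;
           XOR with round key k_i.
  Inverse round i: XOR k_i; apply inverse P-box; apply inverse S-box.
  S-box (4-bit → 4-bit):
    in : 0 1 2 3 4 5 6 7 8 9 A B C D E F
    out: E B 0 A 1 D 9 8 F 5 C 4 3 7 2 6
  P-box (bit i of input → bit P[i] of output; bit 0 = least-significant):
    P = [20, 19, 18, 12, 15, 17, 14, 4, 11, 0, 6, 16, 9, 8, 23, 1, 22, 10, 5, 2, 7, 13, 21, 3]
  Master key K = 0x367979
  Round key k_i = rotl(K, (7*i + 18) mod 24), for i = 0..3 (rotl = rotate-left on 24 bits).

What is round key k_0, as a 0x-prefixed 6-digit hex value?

K = 0x367979
k_0 = rotl(K, (7*0+18) mod 24) = rotl(K, 18) = 0xE4D9E5

0xE4D9E5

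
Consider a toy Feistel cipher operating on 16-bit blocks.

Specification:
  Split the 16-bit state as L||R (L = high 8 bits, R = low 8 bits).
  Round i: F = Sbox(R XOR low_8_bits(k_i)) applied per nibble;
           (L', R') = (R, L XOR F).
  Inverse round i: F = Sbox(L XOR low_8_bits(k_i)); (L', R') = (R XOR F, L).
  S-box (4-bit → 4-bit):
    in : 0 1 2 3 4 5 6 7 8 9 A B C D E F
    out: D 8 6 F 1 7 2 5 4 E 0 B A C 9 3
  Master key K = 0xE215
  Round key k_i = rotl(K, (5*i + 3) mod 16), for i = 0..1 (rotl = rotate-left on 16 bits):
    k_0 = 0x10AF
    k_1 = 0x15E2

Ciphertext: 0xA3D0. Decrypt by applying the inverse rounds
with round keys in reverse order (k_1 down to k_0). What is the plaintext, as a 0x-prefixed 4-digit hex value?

0x86C8

s_0 = ciphertext = 0xA3D0
s_1 = InvRound(s_0, k_1) = 0xC8A3
s_2 = InvRound(s_1, k_0) = 0x86C8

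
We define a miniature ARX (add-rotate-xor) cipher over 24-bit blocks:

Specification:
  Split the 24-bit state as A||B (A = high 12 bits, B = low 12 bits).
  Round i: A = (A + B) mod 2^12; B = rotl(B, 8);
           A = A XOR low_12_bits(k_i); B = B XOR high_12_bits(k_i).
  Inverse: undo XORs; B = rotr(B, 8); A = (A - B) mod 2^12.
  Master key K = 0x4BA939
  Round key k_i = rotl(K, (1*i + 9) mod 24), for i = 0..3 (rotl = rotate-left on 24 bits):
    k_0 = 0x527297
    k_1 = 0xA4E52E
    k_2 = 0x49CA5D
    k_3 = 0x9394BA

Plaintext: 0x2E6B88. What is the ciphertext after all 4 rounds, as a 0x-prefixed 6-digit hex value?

s_0 = plaintext = 0x2E6B88
s_1 = Round(s_0, k_0) = 0xCF9D9F
s_2 = Round(s_1, k_1) = 0xFB6597
s_3 = Round(s_2, k_2) = 0xF103C5
s_4 = Round(s_3, k_3) = 0x66FC05

0x66FC05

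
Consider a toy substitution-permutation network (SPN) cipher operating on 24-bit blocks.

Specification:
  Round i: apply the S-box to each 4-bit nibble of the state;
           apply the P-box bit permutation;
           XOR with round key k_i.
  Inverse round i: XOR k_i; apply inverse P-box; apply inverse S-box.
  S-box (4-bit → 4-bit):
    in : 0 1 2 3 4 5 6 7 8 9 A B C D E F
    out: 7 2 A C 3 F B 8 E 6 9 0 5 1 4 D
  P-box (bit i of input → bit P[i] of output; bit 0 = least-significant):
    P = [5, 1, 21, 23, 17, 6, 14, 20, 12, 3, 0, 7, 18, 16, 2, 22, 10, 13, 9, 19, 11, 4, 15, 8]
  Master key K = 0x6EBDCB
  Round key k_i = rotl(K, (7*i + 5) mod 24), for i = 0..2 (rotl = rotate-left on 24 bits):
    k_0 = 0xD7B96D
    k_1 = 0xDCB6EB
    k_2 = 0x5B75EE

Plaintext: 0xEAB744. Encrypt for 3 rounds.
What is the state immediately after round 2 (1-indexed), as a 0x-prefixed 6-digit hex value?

s_0 = plaintext = 0xEAB744
s_1 = Round(s_0, k_0) = 0xDD3D8F
s_2 = Round(s_1, k_1) = 0x2CEA8F
s_3 = Round(s_2, k_2) = 0xEB221A

0x2CEA8F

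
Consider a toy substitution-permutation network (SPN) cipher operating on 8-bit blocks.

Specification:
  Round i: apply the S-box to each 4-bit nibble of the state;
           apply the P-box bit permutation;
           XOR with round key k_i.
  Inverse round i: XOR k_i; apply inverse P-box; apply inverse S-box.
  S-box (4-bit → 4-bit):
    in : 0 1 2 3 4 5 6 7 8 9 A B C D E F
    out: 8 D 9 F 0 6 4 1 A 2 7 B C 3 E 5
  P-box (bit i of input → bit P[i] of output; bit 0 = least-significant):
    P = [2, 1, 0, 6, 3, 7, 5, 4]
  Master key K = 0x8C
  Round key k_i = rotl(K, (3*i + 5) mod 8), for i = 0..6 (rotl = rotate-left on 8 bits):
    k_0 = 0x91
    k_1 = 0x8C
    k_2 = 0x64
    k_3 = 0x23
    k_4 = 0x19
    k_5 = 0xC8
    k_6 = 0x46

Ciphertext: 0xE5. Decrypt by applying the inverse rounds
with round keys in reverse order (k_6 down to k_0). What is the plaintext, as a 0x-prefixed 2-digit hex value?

0xF5

s_0 = ciphertext = 0xE5
s_1 = InvRound(s_0, k_6) = 0x55
s_2 = InvRound(s_1, k_5) = 0xBF
s_3 = InvRound(s_2, k_4) = 0x5D
s_4 = InvRound(s_3, k_3) = 0x1B
s_5 = InvRound(s_4, k_2) = 0x13
s_6 = InvRound(s_5, k_1) = 0xBA
s_7 = InvRound(s_6, k_0) = 0xF5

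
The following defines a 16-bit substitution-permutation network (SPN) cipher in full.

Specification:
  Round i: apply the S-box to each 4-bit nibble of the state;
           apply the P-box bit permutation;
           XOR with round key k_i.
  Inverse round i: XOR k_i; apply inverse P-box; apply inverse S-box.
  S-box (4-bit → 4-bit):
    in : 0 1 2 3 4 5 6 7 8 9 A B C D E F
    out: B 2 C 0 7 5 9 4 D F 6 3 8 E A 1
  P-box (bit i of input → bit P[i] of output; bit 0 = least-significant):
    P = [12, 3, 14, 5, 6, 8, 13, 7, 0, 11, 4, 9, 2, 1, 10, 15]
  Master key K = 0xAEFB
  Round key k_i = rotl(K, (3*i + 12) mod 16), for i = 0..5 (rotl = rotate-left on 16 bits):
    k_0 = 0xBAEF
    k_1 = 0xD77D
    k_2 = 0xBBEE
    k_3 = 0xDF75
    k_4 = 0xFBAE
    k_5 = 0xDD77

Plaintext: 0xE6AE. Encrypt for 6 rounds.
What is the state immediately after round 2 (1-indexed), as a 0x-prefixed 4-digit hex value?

0x8DE6

s_0 = plaintext = 0xE6AE
s_1 = Round(s_0, k_0) = 0x19C4
s_2 = Round(s_1, k_1) = 0x8DE6
s_3 = Round(s_2, k_2) = 0x245A
s_4 = Round(s_3, k_3) = 0x332C
s_5 = Round(s_4, k_4) = 0xDB0E
s_6 = Round(s_5, k_5) = 0x509C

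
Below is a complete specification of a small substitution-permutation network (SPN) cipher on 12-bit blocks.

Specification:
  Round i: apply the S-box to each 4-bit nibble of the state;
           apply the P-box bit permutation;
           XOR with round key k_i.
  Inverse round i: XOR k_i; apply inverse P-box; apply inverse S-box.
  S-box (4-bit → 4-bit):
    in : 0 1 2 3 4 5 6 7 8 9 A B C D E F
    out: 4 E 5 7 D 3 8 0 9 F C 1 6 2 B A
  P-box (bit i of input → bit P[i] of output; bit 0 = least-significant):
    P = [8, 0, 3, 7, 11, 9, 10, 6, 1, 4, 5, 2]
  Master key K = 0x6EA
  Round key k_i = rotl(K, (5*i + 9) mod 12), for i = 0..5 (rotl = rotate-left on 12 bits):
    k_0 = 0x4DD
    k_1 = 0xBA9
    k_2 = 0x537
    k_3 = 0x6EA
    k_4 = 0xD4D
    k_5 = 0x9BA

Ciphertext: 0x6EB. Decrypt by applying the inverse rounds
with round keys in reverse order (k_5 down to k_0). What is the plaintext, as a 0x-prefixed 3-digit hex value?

s_0 = ciphertext = 0x6EB
s_1 = InvRound(s_0, k_5) = 0xD95
s_2 = InvRound(s_1, k_4) = 0xD6A
s_3 = InvRound(s_2, k_3) = 0x758
s_4 = InvRound(s_3, k_2) = 0x4FC
s_5 = InvRound(s_4, k_1) = 0xF95
s_6 = InvRound(s_5, k_0) = 0x7E2

0x7E2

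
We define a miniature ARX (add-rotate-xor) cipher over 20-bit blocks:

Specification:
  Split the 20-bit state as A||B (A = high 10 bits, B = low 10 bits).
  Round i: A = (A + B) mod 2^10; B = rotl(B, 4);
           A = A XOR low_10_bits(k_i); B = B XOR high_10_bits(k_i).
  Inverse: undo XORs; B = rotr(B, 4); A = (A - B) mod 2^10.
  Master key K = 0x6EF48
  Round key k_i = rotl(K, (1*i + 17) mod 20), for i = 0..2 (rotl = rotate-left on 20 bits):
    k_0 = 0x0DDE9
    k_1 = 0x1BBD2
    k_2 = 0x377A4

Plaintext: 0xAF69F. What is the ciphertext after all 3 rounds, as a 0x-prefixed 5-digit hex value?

0x6B74F

s_0 = plaintext = 0xAF69F
s_1 = Round(s_0, k_0) = 0x2D5CD
s_2 = Round(s_1, k_1) = 0x540B9
s_3 = Round(s_2, k_2) = 0x6B74F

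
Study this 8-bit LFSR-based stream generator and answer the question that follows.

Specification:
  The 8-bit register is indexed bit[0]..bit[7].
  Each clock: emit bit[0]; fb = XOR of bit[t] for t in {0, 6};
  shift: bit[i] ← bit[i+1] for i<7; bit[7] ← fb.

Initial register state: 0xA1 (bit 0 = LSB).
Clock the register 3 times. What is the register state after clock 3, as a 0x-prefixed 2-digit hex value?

reg_0 = 0xA1
clock 1: out=1, reg = 0xD0
clock 2: out=0, reg = 0xE8
clock 3: out=0, reg = 0xF4

0xF4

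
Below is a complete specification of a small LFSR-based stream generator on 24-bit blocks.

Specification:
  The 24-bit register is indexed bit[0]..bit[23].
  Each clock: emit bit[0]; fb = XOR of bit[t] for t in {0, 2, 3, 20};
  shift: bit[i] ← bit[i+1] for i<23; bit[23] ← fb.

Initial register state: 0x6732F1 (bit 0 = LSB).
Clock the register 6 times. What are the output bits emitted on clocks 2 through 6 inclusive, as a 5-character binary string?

reg_0 = 0x6732F1
clock 1: out=1, reg = 0xB39978
clock 2: out=0, reg = 0x59CCBC
clock 3: out=0, reg = 0xACE65E
clock 4: out=0, reg = 0x56732F
clock 5: out=1, reg = 0x2B3997
clock 6: out=1, reg = 0x159CCB

00011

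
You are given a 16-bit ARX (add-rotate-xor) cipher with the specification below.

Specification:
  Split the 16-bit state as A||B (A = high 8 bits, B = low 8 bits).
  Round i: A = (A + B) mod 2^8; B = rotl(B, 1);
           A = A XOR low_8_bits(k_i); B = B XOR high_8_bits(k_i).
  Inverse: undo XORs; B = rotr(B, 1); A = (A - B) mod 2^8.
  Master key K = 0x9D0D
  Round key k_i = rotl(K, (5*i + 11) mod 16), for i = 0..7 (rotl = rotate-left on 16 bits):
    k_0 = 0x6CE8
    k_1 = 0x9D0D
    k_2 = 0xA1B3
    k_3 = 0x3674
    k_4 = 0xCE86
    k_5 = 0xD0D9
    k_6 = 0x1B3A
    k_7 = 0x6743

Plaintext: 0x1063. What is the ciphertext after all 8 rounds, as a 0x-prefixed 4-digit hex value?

s_0 = plaintext = 0x1063
s_1 = Round(s_0, k_0) = 0x9BAA
s_2 = Round(s_1, k_1) = 0x48C8
s_3 = Round(s_2, k_2) = 0xA330
s_4 = Round(s_3, k_3) = 0xA756
s_5 = Round(s_4, k_4) = 0x7B62
s_6 = Round(s_5, k_5) = 0x0414
s_7 = Round(s_6, k_6) = 0x2233
s_8 = Round(s_7, k_7) = 0x1601

0x1601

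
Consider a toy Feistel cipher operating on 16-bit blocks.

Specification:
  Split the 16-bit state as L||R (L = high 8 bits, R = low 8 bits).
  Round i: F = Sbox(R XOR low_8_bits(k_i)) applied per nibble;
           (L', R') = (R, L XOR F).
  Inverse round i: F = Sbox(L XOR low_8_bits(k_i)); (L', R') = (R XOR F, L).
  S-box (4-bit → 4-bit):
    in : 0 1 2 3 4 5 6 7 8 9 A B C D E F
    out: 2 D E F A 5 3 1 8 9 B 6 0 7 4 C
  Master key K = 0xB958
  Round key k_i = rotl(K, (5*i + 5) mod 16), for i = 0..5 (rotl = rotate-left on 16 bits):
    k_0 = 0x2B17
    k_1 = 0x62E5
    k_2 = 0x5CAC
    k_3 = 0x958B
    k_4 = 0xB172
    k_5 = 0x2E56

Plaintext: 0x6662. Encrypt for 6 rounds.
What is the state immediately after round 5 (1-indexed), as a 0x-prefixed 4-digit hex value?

0x4DD8

s_0 = plaintext = 0x6662
s_1 = Round(s_0, k_0) = 0x6273
s_2 = Round(s_1, k_1) = 0x73F1
s_3 = Round(s_2, k_2) = 0xF124
s_4 = Round(s_3, k_3) = 0x244D
s_5 = Round(s_4, k_4) = 0x4DD8
s_6 = Round(s_5, k_5) = 0xD8C9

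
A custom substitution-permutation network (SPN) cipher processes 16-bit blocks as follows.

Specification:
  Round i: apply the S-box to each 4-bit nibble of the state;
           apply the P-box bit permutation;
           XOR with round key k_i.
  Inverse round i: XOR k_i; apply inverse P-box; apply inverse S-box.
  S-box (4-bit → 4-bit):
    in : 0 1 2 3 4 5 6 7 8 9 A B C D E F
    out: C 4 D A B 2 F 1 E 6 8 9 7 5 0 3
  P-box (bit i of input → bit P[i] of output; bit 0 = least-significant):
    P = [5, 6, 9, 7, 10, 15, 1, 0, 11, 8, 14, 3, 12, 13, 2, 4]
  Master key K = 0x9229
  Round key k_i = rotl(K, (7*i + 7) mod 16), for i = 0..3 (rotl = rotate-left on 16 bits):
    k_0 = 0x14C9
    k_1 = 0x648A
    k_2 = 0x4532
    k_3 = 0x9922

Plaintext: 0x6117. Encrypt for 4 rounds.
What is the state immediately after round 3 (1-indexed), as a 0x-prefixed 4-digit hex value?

s_0 = plaintext = 0x6117
s_1 = Round(s_0, k_0) = 0x64FF
s_2 = Round(s_1, k_1) = 0xD9F6
s_3 = Round(s_2, k_2) = 0x92D6
s_4 = Round(s_3, k_3) = 0xF7CC

0x92D6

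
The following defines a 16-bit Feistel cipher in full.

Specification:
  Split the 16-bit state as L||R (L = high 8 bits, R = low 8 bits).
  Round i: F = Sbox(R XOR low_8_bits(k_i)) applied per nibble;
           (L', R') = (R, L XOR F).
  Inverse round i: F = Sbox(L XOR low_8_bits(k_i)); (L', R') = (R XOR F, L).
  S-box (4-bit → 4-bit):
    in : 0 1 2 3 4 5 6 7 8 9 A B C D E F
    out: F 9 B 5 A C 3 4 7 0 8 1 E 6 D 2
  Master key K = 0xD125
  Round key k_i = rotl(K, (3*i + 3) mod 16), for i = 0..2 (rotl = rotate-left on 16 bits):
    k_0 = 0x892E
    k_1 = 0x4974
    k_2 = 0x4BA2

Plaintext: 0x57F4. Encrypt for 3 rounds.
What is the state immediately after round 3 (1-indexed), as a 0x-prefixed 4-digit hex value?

s_0 = plaintext = 0x57F4
s_1 = Round(s_0, k_0) = 0xF43F
s_2 = Round(s_1, k_1) = 0x3F55
s_3 = Round(s_2, k_2) = 0x551B

0x551B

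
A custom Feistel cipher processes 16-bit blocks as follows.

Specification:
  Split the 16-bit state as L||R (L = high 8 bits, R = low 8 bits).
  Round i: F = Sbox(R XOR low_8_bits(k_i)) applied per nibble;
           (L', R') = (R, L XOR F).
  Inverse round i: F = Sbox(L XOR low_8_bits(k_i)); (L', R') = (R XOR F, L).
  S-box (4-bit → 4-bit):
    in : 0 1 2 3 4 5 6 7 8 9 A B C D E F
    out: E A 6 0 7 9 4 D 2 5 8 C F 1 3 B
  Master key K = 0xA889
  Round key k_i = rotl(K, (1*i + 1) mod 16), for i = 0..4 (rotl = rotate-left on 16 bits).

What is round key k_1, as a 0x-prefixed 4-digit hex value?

K = 0xA889
k_0 = rotl(K, (1*0+1) mod 16) = rotl(K, 1) = 0x5113
k_1 = rotl(K, (1*1+1) mod 16) = rotl(K, 2) = 0xA226

0xA226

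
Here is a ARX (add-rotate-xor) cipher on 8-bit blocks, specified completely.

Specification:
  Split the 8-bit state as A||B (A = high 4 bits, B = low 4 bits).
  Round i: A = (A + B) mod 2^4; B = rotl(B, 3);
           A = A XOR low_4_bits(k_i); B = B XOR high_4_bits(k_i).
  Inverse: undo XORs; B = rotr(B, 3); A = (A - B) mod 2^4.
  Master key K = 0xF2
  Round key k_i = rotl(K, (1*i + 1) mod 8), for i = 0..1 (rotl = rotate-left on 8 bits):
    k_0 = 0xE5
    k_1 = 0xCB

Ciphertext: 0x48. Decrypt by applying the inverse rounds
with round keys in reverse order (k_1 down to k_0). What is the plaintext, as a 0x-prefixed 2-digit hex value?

0x6C

s_0 = ciphertext = 0x48
s_1 = InvRound(s_0, k_1) = 0x78
s_2 = InvRound(s_1, k_0) = 0x6C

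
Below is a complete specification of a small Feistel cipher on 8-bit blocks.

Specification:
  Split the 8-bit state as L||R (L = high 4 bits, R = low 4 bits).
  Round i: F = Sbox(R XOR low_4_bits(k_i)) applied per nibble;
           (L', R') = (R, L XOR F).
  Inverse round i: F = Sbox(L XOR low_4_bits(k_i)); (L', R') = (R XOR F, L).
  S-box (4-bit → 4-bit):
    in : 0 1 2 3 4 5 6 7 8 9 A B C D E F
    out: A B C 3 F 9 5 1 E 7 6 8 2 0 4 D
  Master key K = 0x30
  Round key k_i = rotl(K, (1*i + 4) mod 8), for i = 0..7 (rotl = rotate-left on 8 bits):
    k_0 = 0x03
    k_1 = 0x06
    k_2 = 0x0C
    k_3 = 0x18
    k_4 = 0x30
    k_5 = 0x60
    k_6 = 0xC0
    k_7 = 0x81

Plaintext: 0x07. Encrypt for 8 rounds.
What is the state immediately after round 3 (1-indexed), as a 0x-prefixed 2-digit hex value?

s_0 = plaintext = 0x07
s_1 = Round(s_0, k_0) = 0x7F
s_2 = Round(s_1, k_1) = 0xF0
s_3 = Round(s_2, k_2) = 0x0D
s_4 = Round(s_3, k_3) = 0xD9
s_5 = Round(s_4, k_4) = 0x9A
s_6 = Round(s_5, k_5) = 0xAF
s_7 = Round(s_6, k_6) = 0xF7
s_8 = Round(s_7, k_7) = 0x7A

0x0D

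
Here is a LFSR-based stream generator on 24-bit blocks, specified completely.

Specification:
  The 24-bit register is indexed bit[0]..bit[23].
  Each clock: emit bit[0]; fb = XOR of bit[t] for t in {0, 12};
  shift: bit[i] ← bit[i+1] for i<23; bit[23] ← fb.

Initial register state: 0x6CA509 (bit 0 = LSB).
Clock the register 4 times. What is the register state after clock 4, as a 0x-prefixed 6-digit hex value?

0x36CA50

reg_0 = 0x6CA509
clock 1: out=1, reg = 0xB65284
clock 2: out=0, reg = 0xDB2942
clock 3: out=0, reg = 0x6D94A1
clock 4: out=1, reg = 0x36CA50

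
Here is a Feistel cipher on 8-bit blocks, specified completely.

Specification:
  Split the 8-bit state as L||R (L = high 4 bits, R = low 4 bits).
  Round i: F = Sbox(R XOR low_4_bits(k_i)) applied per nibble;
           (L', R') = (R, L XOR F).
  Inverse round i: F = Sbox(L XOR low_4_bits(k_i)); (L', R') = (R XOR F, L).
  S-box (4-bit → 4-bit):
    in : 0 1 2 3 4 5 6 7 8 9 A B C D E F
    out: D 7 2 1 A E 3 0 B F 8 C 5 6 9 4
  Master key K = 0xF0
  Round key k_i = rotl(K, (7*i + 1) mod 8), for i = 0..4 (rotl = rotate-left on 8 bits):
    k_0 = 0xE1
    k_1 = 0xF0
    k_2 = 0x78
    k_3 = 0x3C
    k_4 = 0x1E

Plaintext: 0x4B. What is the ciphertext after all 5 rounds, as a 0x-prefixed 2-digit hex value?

0xF8

s_0 = plaintext = 0x4B
s_1 = Round(s_0, k_0) = 0xBC
s_2 = Round(s_1, k_1) = 0xCE
s_3 = Round(s_2, k_2) = 0xEF
s_4 = Round(s_3, k_3) = 0xFF
s_5 = Round(s_4, k_4) = 0xF8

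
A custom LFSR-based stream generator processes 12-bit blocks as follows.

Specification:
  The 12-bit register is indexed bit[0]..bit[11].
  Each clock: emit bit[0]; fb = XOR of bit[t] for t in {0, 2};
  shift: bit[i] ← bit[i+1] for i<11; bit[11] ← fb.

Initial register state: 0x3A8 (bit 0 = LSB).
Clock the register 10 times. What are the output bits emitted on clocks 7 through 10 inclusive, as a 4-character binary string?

0111

reg_0 = 0x3A8
clock 1: out=0, reg = 0x1D4
clock 2: out=0, reg = 0x8EA
clock 3: out=0, reg = 0x475
clock 4: out=1, reg = 0x23A
clock 5: out=0, reg = 0x11D
clock 6: out=1, reg = 0x08E
clock 7: out=0, reg = 0x847
clock 8: out=1, reg = 0x423
clock 9: out=1, reg = 0xA11
clock 10: out=1, reg = 0xD08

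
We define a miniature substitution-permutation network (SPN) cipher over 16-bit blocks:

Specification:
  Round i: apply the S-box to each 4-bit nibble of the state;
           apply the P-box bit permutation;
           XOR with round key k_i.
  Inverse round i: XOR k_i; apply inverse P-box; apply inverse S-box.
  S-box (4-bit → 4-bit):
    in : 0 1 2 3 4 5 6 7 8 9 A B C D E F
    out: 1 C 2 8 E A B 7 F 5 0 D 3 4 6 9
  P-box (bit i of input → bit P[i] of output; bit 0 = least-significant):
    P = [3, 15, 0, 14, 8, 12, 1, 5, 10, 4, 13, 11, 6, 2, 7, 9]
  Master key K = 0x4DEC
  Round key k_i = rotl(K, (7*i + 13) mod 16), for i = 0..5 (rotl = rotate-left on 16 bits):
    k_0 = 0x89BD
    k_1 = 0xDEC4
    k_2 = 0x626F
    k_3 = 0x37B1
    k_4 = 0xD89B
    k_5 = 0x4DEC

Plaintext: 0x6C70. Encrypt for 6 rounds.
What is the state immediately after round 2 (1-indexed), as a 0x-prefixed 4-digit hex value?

0xAE16

s_0 = plaintext = 0x6C70
s_1 = Round(s_0, k_0) = 0x9EE3
s_2 = Round(s_1, k_1) = 0xAE16
s_3 = Round(s_2, k_2) = 0x8255
s_4 = Round(s_3, k_3) = 0xE545
s_5 = Round(s_4, k_4) = 0x002D
s_6 = Round(s_5, k_5) = 0x59AD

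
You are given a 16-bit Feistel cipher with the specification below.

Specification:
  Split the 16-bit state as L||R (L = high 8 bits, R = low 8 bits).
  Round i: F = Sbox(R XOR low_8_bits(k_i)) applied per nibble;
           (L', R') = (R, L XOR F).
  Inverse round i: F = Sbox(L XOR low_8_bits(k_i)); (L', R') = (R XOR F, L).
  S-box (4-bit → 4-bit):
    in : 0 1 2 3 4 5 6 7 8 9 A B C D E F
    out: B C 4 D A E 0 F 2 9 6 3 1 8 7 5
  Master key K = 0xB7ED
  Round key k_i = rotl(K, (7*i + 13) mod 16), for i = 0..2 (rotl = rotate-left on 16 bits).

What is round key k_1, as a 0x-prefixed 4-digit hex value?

K = 0xB7ED
k_0 = rotl(K, (7*0+13) mod 16) = rotl(K, 13) = 0xB6FD
k_1 = rotl(K, (7*1+13) mod 16) = rotl(K, 4) = 0x7EDB

0x7EDB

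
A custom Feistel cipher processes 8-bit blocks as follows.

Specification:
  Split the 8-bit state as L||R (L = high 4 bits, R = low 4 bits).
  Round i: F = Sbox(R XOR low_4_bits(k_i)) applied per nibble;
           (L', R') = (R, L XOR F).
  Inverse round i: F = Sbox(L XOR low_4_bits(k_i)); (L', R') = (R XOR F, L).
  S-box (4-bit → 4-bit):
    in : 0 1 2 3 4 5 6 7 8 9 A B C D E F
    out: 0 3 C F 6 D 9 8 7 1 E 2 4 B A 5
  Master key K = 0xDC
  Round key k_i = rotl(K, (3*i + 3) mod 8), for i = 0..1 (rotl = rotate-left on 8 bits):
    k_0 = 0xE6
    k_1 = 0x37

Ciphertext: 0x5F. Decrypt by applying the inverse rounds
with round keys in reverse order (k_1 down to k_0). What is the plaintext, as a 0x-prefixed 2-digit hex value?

s_0 = ciphertext = 0x5F
s_1 = InvRound(s_0, k_1) = 0x35
s_2 = InvRound(s_1, k_0) = 0x83

0x83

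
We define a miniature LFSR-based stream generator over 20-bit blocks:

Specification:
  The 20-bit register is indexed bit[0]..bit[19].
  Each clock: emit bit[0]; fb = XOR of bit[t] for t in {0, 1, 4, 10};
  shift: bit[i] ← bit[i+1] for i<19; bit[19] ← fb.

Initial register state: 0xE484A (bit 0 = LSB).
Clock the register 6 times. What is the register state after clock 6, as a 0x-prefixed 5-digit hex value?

0xE7921

reg_0 = 0xE484A
clock 1: out=0, reg = 0xF2425
clock 2: out=1, reg = 0x79212
clock 3: out=0, reg = 0x3C909
clock 4: out=1, reg = 0x9E484
clock 5: out=0, reg = 0xCF242
clock 6: out=0, reg = 0xE7921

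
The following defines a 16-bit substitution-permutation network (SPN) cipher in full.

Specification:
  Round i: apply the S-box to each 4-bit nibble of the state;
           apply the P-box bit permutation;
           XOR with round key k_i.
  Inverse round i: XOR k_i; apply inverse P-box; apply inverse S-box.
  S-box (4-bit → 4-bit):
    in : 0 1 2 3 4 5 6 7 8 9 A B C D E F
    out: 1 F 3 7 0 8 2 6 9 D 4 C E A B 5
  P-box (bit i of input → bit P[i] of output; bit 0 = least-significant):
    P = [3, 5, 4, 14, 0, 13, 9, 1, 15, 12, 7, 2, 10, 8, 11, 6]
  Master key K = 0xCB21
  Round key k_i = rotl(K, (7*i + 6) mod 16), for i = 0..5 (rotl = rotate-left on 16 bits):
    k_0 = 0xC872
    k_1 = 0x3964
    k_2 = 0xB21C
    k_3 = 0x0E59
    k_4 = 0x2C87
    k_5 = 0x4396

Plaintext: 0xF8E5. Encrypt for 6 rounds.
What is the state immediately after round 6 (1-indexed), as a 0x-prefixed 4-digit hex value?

s_0 = plaintext = 0xF8E5
s_1 = Round(s_0, k_0) = 0x2475
s_2 = Round(s_1, k_1) = 0x5E64
s_3 = Round(s_2, k_2) = 0x0258
s_4 = Round(s_3, k_3) = 0xDA53
s_5 = Round(s_4, k_4) = 0x2D7D
s_6 = Round(s_5, k_5) = 0x34B2

0x34B2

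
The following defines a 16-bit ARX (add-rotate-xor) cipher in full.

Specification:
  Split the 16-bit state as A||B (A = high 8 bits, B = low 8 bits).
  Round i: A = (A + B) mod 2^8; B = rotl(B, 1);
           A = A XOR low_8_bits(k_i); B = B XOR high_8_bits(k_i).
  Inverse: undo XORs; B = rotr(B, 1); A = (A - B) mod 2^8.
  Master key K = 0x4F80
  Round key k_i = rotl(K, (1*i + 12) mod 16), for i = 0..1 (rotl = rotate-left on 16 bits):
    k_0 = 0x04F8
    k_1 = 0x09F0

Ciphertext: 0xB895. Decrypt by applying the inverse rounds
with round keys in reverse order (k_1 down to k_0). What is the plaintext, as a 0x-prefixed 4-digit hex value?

0xDD25

s_0 = ciphertext = 0xB895
s_1 = InvRound(s_0, k_1) = 0xFA4E
s_2 = InvRound(s_1, k_0) = 0xDD25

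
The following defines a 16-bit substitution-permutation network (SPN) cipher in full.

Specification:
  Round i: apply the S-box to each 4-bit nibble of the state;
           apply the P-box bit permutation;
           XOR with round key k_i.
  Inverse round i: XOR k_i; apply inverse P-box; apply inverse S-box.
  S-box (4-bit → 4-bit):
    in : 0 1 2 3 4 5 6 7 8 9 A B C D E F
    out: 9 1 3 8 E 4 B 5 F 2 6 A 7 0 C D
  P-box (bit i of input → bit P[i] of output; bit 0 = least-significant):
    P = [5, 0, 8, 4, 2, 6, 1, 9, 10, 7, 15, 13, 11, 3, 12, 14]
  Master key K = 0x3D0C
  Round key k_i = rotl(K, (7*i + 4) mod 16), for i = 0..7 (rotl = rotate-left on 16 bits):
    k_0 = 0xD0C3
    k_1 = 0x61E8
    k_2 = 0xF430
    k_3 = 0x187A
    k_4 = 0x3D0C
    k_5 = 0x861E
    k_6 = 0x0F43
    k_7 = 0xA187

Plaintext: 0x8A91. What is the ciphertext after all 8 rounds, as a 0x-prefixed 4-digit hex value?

0x9E7F

s_0 = plaintext = 0x8A91
s_1 = Round(s_0, k_0) = 0x082B
s_2 = Round(s_1, k_1) = 0x8D3D
s_3 = Round(s_2, k_2) = 0xAE38
s_4 = Round(s_3, k_3) = 0xAB43
s_5 = Round(s_4, k_4) = 0x0FD6
s_6 = Round(s_5, k_5) = 0x6A2F
s_7 = Round(s_6, k_6) = 0xC6BF
s_8 = Round(s_7, k_7) = 0x9E7F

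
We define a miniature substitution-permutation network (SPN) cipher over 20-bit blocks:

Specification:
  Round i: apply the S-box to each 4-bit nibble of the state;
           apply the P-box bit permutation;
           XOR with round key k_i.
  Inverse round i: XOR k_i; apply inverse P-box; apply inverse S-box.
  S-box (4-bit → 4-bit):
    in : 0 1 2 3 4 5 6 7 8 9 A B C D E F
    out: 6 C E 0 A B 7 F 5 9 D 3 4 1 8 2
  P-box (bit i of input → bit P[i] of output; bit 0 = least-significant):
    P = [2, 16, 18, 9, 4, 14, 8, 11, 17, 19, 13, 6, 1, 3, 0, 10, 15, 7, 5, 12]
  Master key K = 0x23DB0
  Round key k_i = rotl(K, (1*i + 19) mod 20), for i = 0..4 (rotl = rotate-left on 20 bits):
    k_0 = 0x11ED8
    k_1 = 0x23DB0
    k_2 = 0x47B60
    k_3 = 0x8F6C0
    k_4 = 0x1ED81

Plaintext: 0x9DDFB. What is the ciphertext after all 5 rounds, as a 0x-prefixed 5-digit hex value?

0x1D07E

s_0 = plaintext = 0x9DDFB
s_1 = Round(s_0, k_0) = 0x2CEDE
s_2 = Round(s_1, k_1) = 0x22F41
s_3 = Round(s_2, k_2) = 0x825C9
s_4 = Round(s_3, k_3) = 0x271AD
s_5 = Round(s_4, k_4) = 0x1D07E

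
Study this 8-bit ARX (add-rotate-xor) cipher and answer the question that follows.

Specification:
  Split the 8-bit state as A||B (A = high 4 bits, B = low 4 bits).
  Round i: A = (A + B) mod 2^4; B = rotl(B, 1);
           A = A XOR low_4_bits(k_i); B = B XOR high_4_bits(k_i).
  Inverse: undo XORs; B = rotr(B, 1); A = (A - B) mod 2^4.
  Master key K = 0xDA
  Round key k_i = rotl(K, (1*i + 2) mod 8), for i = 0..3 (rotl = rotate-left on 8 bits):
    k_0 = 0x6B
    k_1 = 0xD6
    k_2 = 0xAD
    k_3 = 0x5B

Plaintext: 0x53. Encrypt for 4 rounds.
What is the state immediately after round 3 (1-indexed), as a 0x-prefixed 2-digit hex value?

s_0 = plaintext = 0x53
s_1 = Round(s_0, k_0) = 0x30
s_2 = Round(s_1, k_1) = 0x5D
s_3 = Round(s_2, k_2) = 0xF1
s_4 = Round(s_3, k_3) = 0xB7

0xF1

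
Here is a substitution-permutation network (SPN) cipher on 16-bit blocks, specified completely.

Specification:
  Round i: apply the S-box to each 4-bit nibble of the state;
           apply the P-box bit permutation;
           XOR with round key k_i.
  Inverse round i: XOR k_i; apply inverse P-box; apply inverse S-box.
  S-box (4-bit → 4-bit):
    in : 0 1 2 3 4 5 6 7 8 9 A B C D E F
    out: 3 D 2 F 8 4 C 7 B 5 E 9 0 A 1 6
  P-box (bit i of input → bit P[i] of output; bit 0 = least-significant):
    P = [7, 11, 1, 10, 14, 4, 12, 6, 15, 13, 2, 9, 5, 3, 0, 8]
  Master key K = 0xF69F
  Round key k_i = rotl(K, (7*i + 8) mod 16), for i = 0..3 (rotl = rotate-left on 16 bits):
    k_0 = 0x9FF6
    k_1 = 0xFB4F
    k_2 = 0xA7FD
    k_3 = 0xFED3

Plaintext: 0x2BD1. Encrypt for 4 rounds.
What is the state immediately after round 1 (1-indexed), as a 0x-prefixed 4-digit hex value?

s_0 = plaintext = 0x2BD1
s_1 = Round(s_0, k_0) = 0x192C
s_2 = Round(s_1, k_1) = 0x7A7A
s_3 = Round(s_2, k_2) = 0xD9C2
s_4 = Round(s_3, k_3) = 0x77DF

0x192C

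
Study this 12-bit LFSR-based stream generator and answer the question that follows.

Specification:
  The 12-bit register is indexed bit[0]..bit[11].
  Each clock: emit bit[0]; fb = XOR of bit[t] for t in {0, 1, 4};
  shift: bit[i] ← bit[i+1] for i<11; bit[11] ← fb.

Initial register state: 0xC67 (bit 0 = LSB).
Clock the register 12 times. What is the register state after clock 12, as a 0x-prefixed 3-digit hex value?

0x892

reg_0 = 0xC67
clock 1: out=1, reg = 0x633
clock 2: out=1, reg = 0xB19
clock 3: out=1, reg = 0x58C
clock 4: out=0, reg = 0x2C6
clock 5: out=0, reg = 0x963
clock 6: out=1, reg = 0x4B1
clock 7: out=1, reg = 0x258
clock 8: out=0, reg = 0x92C
clock 9: out=0, reg = 0x496
clock 10: out=0, reg = 0x24B
clock 11: out=1, reg = 0x125
clock 12: out=1, reg = 0x892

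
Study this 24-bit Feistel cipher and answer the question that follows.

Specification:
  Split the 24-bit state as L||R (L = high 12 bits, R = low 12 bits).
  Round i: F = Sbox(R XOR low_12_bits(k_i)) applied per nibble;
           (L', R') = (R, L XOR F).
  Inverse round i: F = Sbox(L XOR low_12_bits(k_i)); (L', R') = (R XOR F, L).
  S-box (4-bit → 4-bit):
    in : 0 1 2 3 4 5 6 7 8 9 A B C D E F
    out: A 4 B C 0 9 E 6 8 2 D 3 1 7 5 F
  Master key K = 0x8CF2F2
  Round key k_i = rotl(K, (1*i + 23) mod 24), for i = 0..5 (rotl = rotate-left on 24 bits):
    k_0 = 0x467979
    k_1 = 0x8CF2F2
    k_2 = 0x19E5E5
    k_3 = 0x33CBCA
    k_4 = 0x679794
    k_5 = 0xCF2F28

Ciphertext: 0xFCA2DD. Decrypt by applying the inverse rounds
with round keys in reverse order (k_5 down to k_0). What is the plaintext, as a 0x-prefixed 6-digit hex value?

s_0 = ciphertext = 0xFCA2DD
s_1 = InvRound(s_0, k_5) = 0x886FCA
s_2 = InvRound(s_1, k_4) = 0x081886
s_3 = InvRound(s_2, k_3) = 0xB85081
s_4 = InvRound(s_3, k_2) = 0x56BB85
s_5 = InvRound(s_4, k_1) = 0xDA756B
s_6 = InvRound(s_5, k_0) = 0x51EDA7

0x51EDA7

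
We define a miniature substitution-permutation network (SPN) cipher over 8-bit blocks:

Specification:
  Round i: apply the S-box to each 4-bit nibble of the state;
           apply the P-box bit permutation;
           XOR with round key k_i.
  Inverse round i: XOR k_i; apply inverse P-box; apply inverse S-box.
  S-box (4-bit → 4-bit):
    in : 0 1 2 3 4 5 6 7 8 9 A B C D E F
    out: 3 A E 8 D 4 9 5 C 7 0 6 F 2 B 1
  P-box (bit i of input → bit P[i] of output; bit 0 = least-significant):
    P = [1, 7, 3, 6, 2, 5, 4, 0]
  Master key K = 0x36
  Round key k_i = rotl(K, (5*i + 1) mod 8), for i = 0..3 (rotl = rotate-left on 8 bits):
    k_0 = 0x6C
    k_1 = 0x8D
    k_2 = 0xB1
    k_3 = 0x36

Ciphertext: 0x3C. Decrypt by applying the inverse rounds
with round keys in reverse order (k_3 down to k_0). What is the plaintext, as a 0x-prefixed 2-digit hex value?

0x5E

s_0 = ciphertext = 0x3C
s_1 = InvRound(s_0, k_3) = 0xA7
s_2 = InvRound(s_1, k_2) = 0x7F
s_3 = InvRound(s_2, k_1) = 0xBE
s_4 = InvRound(s_3, k_0) = 0x5E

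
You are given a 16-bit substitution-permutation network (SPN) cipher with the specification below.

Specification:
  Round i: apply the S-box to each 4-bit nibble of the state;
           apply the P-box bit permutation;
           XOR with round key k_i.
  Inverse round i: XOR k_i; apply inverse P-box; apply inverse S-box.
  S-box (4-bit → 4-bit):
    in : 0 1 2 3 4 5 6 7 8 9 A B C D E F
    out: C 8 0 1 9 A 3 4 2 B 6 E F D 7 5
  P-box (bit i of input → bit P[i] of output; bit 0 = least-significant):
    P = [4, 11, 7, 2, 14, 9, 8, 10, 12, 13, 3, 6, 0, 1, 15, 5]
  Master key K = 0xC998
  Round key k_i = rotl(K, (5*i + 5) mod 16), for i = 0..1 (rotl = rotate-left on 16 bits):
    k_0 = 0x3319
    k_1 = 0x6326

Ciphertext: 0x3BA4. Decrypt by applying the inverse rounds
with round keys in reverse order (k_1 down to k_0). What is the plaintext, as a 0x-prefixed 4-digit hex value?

s_0 = ciphertext = 0x3BA4
s_1 = InvRound(s_0, k_1) = 0x833A
s_2 = InvRound(s_1, k_0) = 0xC622

0xC622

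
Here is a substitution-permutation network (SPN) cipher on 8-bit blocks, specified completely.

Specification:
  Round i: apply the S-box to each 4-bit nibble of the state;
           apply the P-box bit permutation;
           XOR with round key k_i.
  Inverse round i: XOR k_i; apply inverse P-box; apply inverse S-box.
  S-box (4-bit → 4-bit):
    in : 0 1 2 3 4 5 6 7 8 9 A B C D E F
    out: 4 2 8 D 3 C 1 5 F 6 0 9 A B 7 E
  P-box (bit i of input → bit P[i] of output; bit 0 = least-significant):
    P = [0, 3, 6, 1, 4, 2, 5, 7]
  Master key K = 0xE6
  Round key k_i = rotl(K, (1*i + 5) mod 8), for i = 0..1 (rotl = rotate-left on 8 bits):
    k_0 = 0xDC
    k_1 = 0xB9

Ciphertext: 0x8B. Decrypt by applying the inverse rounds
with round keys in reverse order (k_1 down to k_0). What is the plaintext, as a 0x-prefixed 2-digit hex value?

0xFC

s_0 = ciphertext = 0x8B
s_1 = InvRound(s_0, k_1) = 0x72
s_2 = InvRound(s_1, k_0) = 0xFC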